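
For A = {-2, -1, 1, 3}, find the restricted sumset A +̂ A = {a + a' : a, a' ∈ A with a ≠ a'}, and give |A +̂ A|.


Restricted sumset: A +̂ A = {a + a' : a ∈ A, a' ∈ A, a ≠ a'}.
Equivalently, take A + A and drop any sum 2a that is achievable ONLY as a + a for a ∈ A (i.e. sums representable only with equal summands).
Enumerate pairs (a, a') with a < a' (symmetric, so each unordered pair gives one sum; this covers all a ≠ a'):
  -2 + -1 = -3
  -2 + 1 = -1
  -2 + 3 = 1
  -1 + 1 = 0
  -1 + 3 = 2
  1 + 3 = 4
Collected distinct sums: {-3, -1, 0, 1, 2, 4}
|A +̂ A| = 6
(Reference bound: |A +̂ A| ≥ 2|A| - 3 for |A| ≥ 2, with |A| = 4 giving ≥ 5.)

|A +̂ A| = 6


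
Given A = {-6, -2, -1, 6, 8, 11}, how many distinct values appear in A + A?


A + A = {a + a' : a, a' ∈ A}; |A| = 6.
General bounds: 2|A| - 1 ≤ |A + A| ≤ |A|(|A|+1)/2, i.e. 11 ≤ |A + A| ≤ 21.
Lower bound 2|A|-1 is attained iff A is an arithmetic progression.
Enumerate sums a + a' for a ≤ a' (symmetric, so this suffices):
a = -6: -6+-6=-12, -6+-2=-8, -6+-1=-7, -6+6=0, -6+8=2, -6+11=5
a = -2: -2+-2=-4, -2+-1=-3, -2+6=4, -2+8=6, -2+11=9
a = -1: -1+-1=-2, -1+6=5, -1+8=7, -1+11=10
a = 6: 6+6=12, 6+8=14, 6+11=17
a = 8: 8+8=16, 8+11=19
a = 11: 11+11=22
Distinct sums: {-12, -8, -7, -4, -3, -2, 0, 2, 4, 5, 6, 7, 9, 10, 12, 14, 16, 17, 19, 22}
|A + A| = 20

|A + A| = 20


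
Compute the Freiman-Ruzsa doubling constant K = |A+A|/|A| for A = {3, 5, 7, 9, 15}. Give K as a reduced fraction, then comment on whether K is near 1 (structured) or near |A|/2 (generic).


|A| = 5.
Compute A + A by enumerating all 25 pairs.
A + A = {6, 8, 10, 12, 14, 16, 18, 20, 22, 24, 30}, so |A + A| = 11.
K = |A + A| / |A| = 11/5 (already in lowest terms) ≈ 2.2000.
Reference: AP of size 5 gives K = 9/5 ≈ 1.8000; a fully generic set of size 5 gives K ≈ 3.0000.

|A| = 5, |A + A| = 11, K = 11/5.


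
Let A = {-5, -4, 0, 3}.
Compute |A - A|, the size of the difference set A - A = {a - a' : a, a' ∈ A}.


A - A = {a - a' : a, a' ∈ A}; |A| = 4.
Bounds: 2|A|-1 ≤ |A - A| ≤ |A|² - |A| + 1, i.e. 7 ≤ |A - A| ≤ 13.
Note: 0 ∈ A - A always (from a - a). The set is symmetric: if d ∈ A - A then -d ∈ A - A.
Enumerate nonzero differences d = a - a' with a > a' (then include -d):
Positive differences: {1, 3, 4, 5, 7, 8}
Full difference set: {0} ∪ (positive diffs) ∪ (negative diffs).
|A - A| = 1 + 2·6 = 13 (matches direct enumeration: 13).

|A - A| = 13


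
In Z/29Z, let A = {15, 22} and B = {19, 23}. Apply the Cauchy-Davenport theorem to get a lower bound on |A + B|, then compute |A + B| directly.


Cauchy-Davenport: |A + B| ≥ min(p, |A| + |B| - 1) for A, B nonempty in Z/pZ.
|A| = 2, |B| = 2, p = 29.
CD lower bound = min(29, 2 + 2 - 1) = min(29, 3) = 3.
Compute A + B mod 29 directly:
a = 15: 15+19=5, 15+23=9
a = 22: 22+19=12, 22+23=16
A + B = {5, 9, 12, 16}, so |A + B| = 4.
Verify: 4 ≥ 3? Yes ✓.

CD lower bound = 3, actual |A + B| = 4.


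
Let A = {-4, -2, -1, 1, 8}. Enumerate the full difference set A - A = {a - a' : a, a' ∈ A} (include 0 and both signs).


A - A = {a - a' : a, a' ∈ A}.
Compute a - a' for each ordered pair (a, a'):
a = -4: -4--4=0, -4--2=-2, -4--1=-3, -4-1=-5, -4-8=-12
a = -2: -2--4=2, -2--2=0, -2--1=-1, -2-1=-3, -2-8=-10
a = -1: -1--4=3, -1--2=1, -1--1=0, -1-1=-2, -1-8=-9
a = 1: 1--4=5, 1--2=3, 1--1=2, 1-1=0, 1-8=-7
a = 8: 8--4=12, 8--2=10, 8--1=9, 8-1=7, 8-8=0
Collecting distinct values (and noting 0 appears from a-a):
A - A = {-12, -10, -9, -7, -5, -3, -2, -1, 0, 1, 2, 3, 5, 7, 9, 10, 12}
|A - A| = 17

A - A = {-12, -10, -9, -7, -5, -3, -2, -1, 0, 1, 2, 3, 5, 7, 9, 10, 12}


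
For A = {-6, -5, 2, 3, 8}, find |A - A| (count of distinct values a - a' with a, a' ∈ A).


A - A = {a - a' : a, a' ∈ A}; |A| = 5.
Bounds: 2|A|-1 ≤ |A - A| ≤ |A|² - |A| + 1, i.e. 9 ≤ |A - A| ≤ 21.
Note: 0 ∈ A - A always (from a - a). The set is symmetric: if d ∈ A - A then -d ∈ A - A.
Enumerate nonzero differences d = a - a' with a > a' (then include -d):
Positive differences: {1, 5, 6, 7, 8, 9, 13, 14}
Full difference set: {0} ∪ (positive diffs) ∪ (negative diffs).
|A - A| = 1 + 2·8 = 17 (matches direct enumeration: 17).

|A - A| = 17


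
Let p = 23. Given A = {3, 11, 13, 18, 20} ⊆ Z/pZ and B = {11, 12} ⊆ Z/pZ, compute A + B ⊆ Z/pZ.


Work in Z/23Z: reduce every sum a + b modulo 23.
Enumerate all 10 pairs:
a = 3: 3+11=14, 3+12=15
a = 11: 11+11=22, 11+12=0
a = 13: 13+11=1, 13+12=2
a = 18: 18+11=6, 18+12=7
a = 20: 20+11=8, 20+12=9
Distinct residues collected: {0, 1, 2, 6, 7, 8, 9, 14, 15, 22}
|A + B| = 10 (out of 23 total residues).

A + B = {0, 1, 2, 6, 7, 8, 9, 14, 15, 22}


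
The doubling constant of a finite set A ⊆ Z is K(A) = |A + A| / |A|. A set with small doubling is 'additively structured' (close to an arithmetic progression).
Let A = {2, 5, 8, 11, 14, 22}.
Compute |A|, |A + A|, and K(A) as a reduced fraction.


|A| = 6.
Compute A + A by enumerating all 36 pairs.
A + A = {4, 7, 10, 13, 16, 19, 22, 24, 25, 27, 28, 30, 33, 36, 44}, so |A + A| = 15.
K = |A + A| / |A| = 15/6 = 5/2 ≈ 2.5000.
Reference: AP of size 6 gives K = 11/6 ≈ 1.8333; a fully generic set of size 6 gives K ≈ 3.5000.

|A| = 6, |A + A| = 15, K = 15/6 = 5/2.


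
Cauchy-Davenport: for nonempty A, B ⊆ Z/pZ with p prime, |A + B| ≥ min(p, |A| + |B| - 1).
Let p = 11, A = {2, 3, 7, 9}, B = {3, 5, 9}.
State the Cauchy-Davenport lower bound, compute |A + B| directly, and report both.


Cauchy-Davenport: |A + B| ≥ min(p, |A| + |B| - 1) for A, B nonempty in Z/pZ.
|A| = 4, |B| = 3, p = 11.
CD lower bound = min(11, 4 + 3 - 1) = min(11, 6) = 6.
Compute A + B mod 11 directly:
a = 2: 2+3=5, 2+5=7, 2+9=0
a = 3: 3+3=6, 3+5=8, 3+9=1
a = 7: 7+3=10, 7+5=1, 7+9=5
a = 9: 9+3=1, 9+5=3, 9+9=7
A + B = {0, 1, 3, 5, 6, 7, 8, 10}, so |A + B| = 8.
Verify: 8 ≥ 6? Yes ✓.

CD lower bound = 6, actual |A + B| = 8.


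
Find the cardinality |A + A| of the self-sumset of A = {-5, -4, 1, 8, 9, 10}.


A + A = {a + a' : a, a' ∈ A}; |A| = 6.
General bounds: 2|A| - 1 ≤ |A + A| ≤ |A|(|A|+1)/2, i.e. 11 ≤ |A + A| ≤ 21.
Lower bound 2|A|-1 is attained iff A is an arithmetic progression.
Enumerate sums a + a' for a ≤ a' (symmetric, so this suffices):
a = -5: -5+-5=-10, -5+-4=-9, -5+1=-4, -5+8=3, -5+9=4, -5+10=5
a = -4: -4+-4=-8, -4+1=-3, -4+8=4, -4+9=5, -4+10=6
a = 1: 1+1=2, 1+8=9, 1+9=10, 1+10=11
a = 8: 8+8=16, 8+9=17, 8+10=18
a = 9: 9+9=18, 9+10=19
a = 10: 10+10=20
Distinct sums: {-10, -9, -8, -4, -3, 2, 3, 4, 5, 6, 9, 10, 11, 16, 17, 18, 19, 20}
|A + A| = 18

|A + A| = 18


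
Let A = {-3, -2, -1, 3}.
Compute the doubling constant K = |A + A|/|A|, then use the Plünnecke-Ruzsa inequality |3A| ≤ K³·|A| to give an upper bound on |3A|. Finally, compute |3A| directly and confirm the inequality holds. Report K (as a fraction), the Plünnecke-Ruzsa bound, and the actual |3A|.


|A| = 4.
Step 1: Compute A + A by enumerating all 16 pairs.
A + A = {-6, -5, -4, -3, -2, 0, 1, 2, 6}, so |A + A| = 9.
Step 2: Doubling constant K = |A + A|/|A| = 9/4 = 9/4 ≈ 2.2500.
Step 3: Plünnecke-Ruzsa gives |3A| ≤ K³·|A| = (2.2500)³ · 4 ≈ 45.5625.
Step 4: Compute 3A = A + A + A directly by enumerating all triples (a,b,c) ∈ A³; |3A| = 15.
Step 5: Check 15 ≤ 45.5625? Yes ✓.

K = 9/4, Plünnecke-Ruzsa bound K³|A| ≈ 45.5625, |3A| = 15, inequality holds.


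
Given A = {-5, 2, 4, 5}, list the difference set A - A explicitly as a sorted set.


A - A = {a - a' : a, a' ∈ A}.
Compute a - a' for each ordered pair (a, a'):
a = -5: -5--5=0, -5-2=-7, -5-4=-9, -5-5=-10
a = 2: 2--5=7, 2-2=0, 2-4=-2, 2-5=-3
a = 4: 4--5=9, 4-2=2, 4-4=0, 4-5=-1
a = 5: 5--5=10, 5-2=3, 5-4=1, 5-5=0
Collecting distinct values (and noting 0 appears from a-a):
A - A = {-10, -9, -7, -3, -2, -1, 0, 1, 2, 3, 7, 9, 10}
|A - A| = 13

A - A = {-10, -9, -7, -3, -2, -1, 0, 1, 2, 3, 7, 9, 10}


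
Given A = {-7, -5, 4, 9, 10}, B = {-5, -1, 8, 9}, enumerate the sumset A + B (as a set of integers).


A + B = {a + b : a ∈ A, b ∈ B}.
Enumerate all |A|·|B| = 5·4 = 20 pairs (a, b) and collect distinct sums.
a = -7: -7+-5=-12, -7+-1=-8, -7+8=1, -7+9=2
a = -5: -5+-5=-10, -5+-1=-6, -5+8=3, -5+9=4
a = 4: 4+-5=-1, 4+-1=3, 4+8=12, 4+9=13
a = 9: 9+-5=4, 9+-1=8, 9+8=17, 9+9=18
a = 10: 10+-5=5, 10+-1=9, 10+8=18, 10+9=19
Collecting distinct sums: A + B = {-12, -10, -8, -6, -1, 1, 2, 3, 4, 5, 8, 9, 12, 13, 17, 18, 19}
|A + B| = 17

A + B = {-12, -10, -8, -6, -1, 1, 2, 3, 4, 5, 8, 9, 12, 13, 17, 18, 19}


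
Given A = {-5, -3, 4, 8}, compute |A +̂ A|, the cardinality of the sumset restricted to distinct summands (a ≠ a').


Restricted sumset: A +̂ A = {a + a' : a ∈ A, a' ∈ A, a ≠ a'}.
Equivalently, take A + A and drop any sum 2a that is achievable ONLY as a + a for a ∈ A (i.e. sums representable only with equal summands).
Enumerate pairs (a, a') with a < a' (symmetric, so each unordered pair gives one sum; this covers all a ≠ a'):
  -5 + -3 = -8
  -5 + 4 = -1
  -5 + 8 = 3
  -3 + 4 = 1
  -3 + 8 = 5
  4 + 8 = 12
Collected distinct sums: {-8, -1, 1, 3, 5, 12}
|A +̂ A| = 6
(Reference bound: |A +̂ A| ≥ 2|A| - 3 for |A| ≥ 2, with |A| = 4 giving ≥ 5.)

|A +̂ A| = 6


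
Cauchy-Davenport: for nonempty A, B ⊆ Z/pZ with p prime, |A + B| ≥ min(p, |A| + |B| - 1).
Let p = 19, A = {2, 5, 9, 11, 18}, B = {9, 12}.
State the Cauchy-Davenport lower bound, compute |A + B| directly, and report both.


Cauchy-Davenport: |A + B| ≥ min(p, |A| + |B| - 1) for A, B nonempty in Z/pZ.
|A| = 5, |B| = 2, p = 19.
CD lower bound = min(19, 5 + 2 - 1) = min(19, 6) = 6.
Compute A + B mod 19 directly:
a = 2: 2+9=11, 2+12=14
a = 5: 5+9=14, 5+12=17
a = 9: 9+9=18, 9+12=2
a = 11: 11+9=1, 11+12=4
a = 18: 18+9=8, 18+12=11
A + B = {1, 2, 4, 8, 11, 14, 17, 18}, so |A + B| = 8.
Verify: 8 ≥ 6? Yes ✓.

CD lower bound = 6, actual |A + B| = 8.


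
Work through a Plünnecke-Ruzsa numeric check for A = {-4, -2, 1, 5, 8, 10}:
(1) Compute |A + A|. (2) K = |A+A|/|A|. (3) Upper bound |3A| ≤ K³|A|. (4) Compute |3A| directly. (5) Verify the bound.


|A| = 6.
Step 1: Compute A + A by enumerating all 36 pairs.
A + A = {-8, -6, -4, -3, -1, 1, 2, 3, 4, 6, 8, 9, 10, 11, 13, 15, 16, 18, 20}, so |A + A| = 19.
Step 2: Doubling constant K = |A + A|/|A| = 19/6 = 19/6 ≈ 3.1667.
Step 3: Plünnecke-Ruzsa gives |3A| ≤ K³·|A| = (3.1667)³ · 6 ≈ 190.5278.
Step 4: Compute 3A = A + A + A directly by enumerating all triples (a,b,c) ∈ A³; |3A| = 37.
Step 5: Check 37 ≤ 190.5278? Yes ✓.

K = 19/6, Plünnecke-Ruzsa bound K³|A| ≈ 190.5278, |3A| = 37, inequality holds.


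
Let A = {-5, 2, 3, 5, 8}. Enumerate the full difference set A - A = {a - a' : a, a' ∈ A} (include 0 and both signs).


A - A = {a - a' : a, a' ∈ A}.
Compute a - a' for each ordered pair (a, a'):
a = -5: -5--5=0, -5-2=-7, -5-3=-8, -5-5=-10, -5-8=-13
a = 2: 2--5=7, 2-2=0, 2-3=-1, 2-5=-3, 2-8=-6
a = 3: 3--5=8, 3-2=1, 3-3=0, 3-5=-2, 3-8=-5
a = 5: 5--5=10, 5-2=3, 5-3=2, 5-5=0, 5-8=-3
a = 8: 8--5=13, 8-2=6, 8-3=5, 8-5=3, 8-8=0
Collecting distinct values (and noting 0 appears from a-a):
A - A = {-13, -10, -8, -7, -6, -5, -3, -2, -1, 0, 1, 2, 3, 5, 6, 7, 8, 10, 13}
|A - A| = 19

A - A = {-13, -10, -8, -7, -6, -5, -3, -2, -1, 0, 1, 2, 3, 5, 6, 7, 8, 10, 13}


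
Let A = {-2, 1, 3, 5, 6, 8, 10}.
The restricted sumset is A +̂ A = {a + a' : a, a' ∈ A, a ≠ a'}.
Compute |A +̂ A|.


Restricted sumset: A +̂ A = {a + a' : a ∈ A, a' ∈ A, a ≠ a'}.
Equivalently, take A + A and drop any sum 2a that is achievable ONLY as a + a for a ∈ A (i.e. sums representable only with equal summands).
Enumerate pairs (a, a') with a < a' (symmetric, so each unordered pair gives one sum; this covers all a ≠ a'):
  -2 + 1 = -1
  -2 + 3 = 1
  -2 + 5 = 3
  -2 + 6 = 4
  -2 + 8 = 6
  -2 + 10 = 8
  1 + 3 = 4
  1 + 5 = 6
  1 + 6 = 7
  1 + 8 = 9
  1 + 10 = 11
  3 + 5 = 8
  3 + 6 = 9
  3 + 8 = 11
  3 + 10 = 13
  5 + 6 = 11
  5 + 8 = 13
  5 + 10 = 15
  6 + 8 = 14
  6 + 10 = 16
  8 + 10 = 18
Collected distinct sums: {-1, 1, 3, 4, 6, 7, 8, 9, 11, 13, 14, 15, 16, 18}
|A +̂ A| = 14
(Reference bound: |A +̂ A| ≥ 2|A| - 3 for |A| ≥ 2, with |A| = 7 giving ≥ 11.)

|A +̂ A| = 14


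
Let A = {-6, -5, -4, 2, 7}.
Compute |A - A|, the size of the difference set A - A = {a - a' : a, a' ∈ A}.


A - A = {a - a' : a, a' ∈ A}; |A| = 5.
Bounds: 2|A|-1 ≤ |A - A| ≤ |A|² - |A| + 1, i.e. 9 ≤ |A - A| ≤ 21.
Note: 0 ∈ A - A always (from a - a). The set is symmetric: if d ∈ A - A then -d ∈ A - A.
Enumerate nonzero differences d = a - a' with a > a' (then include -d):
Positive differences: {1, 2, 5, 6, 7, 8, 11, 12, 13}
Full difference set: {0} ∪ (positive diffs) ∪ (negative diffs).
|A - A| = 1 + 2·9 = 19 (matches direct enumeration: 19).

|A - A| = 19


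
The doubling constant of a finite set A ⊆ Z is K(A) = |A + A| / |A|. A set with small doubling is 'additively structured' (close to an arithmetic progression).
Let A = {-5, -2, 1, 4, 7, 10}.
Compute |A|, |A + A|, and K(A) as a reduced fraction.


|A| = 6.
Compute A + A by enumerating all 36 pairs.
A + A = {-10, -7, -4, -1, 2, 5, 8, 11, 14, 17, 20}, so |A + A| = 11.
K = |A + A| / |A| = 11/6 (already in lowest terms) ≈ 1.8333.
Reference: AP of size 6 gives K = 11/6 ≈ 1.8333; a fully generic set of size 6 gives K ≈ 3.5000.

|A| = 6, |A + A| = 11, K = 11/6.


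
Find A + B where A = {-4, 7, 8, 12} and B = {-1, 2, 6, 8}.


A + B = {a + b : a ∈ A, b ∈ B}.
Enumerate all |A|·|B| = 4·4 = 16 pairs (a, b) and collect distinct sums.
a = -4: -4+-1=-5, -4+2=-2, -4+6=2, -4+8=4
a = 7: 7+-1=6, 7+2=9, 7+6=13, 7+8=15
a = 8: 8+-1=7, 8+2=10, 8+6=14, 8+8=16
a = 12: 12+-1=11, 12+2=14, 12+6=18, 12+8=20
Collecting distinct sums: A + B = {-5, -2, 2, 4, 6, 7, 9, 10, 11, 13, 14, 15, 16, 18, 20}
|A + B| = 15

A + B = {-5, -2, 2, 4, 6, 7, 9, 10, 11, 13, 14, 15, 16, 18, 20}


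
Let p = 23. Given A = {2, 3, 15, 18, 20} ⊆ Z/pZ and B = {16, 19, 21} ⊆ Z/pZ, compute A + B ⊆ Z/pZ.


Work in Z/23Z: reduce every sum a + b modulo 23.
Enumerate all 15 pairs:
a = 2: 2+16=18, 2+19=21, 2+21=0
a = 3: 3+16=19, 3+19=22, 3+21=1
a = 15: 15+16=8, 15+19=11, 15+21=13
a = 18: 18+16=11, 18+19=14, 18+21=16
a = 20: 20+16=13, 20+19=16, 20+21=18
Distinct residues collected: {0, 1, 8, 11, 13, 14, 16, 18, 19, 21, 22}
|A + B| = 11 (out of 23 total residues).

A + B = {0, 1, 8, 11, 13, 14, 16, 18, 19, 21, 22}


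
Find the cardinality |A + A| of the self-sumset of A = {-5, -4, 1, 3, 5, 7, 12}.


A + A = {a + a' : a, a' ∈ A}; |A| = 7.
General bounds: 2|A| - 1 ≤ |A + A| ≤ |A|(|A|+1)/2, i.e. 13 ≤ |A + A| ≤ 28.
Lower bound 2|A|-1 is attained iff A is an arithmetic progression.
Enumerate sums a + a' for a ≤ a' (symmetric, so this suffices):
a = -5: -5+-5=-10, -5+-4=-9, -5+1=-4, -5+3=-2, -5+5=0, -5+7=2, -5+12=7
a = -4: -4+-4=-8, -4+1=-3, -4+3=-1, -4+5=1, -4+7=3, -4+12=8
a = 1: 1+1=2, 1+3=4, 1+5=6, 1+7=8, 1+12=13
a = 3: 3+3=6, 3+5=8, 3+7=10, 3+12=15
a = 5: 5+5=10, 5+7=12, 5+12=17
a = 7: 7+7=14, 7+12=19
a = 12: 12+12=24
Distinct sums: {-10, -9, -8, -4, -3, -2, -1, 0, 1, 2, 3, 4, 6, 7, 8, 10, 12, 13, 14, 15, 17, 19, 24}
|A + A| = 23

|A + A| = 23


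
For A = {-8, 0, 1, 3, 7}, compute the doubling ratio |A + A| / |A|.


|A| = 5.
Compute A + A by enumerating all 25 pairs.
A + A = {-16, -8, -7, -5, -1, 0, 1, 2, 3, 4, 6, 7, 8, 10, 14}, so |A + A| = 15.
K = |A + A| / |A| = 15/5 = 3/1 ≈ 3.0000.
Reference: AP of size 5 gives K = 9/5 ≈ 1.8000; a fully generic set of size 5 gives K ≈ 3.0000.

|A| = 5, |A + A| = 15, K = 15/5 = 3/1.


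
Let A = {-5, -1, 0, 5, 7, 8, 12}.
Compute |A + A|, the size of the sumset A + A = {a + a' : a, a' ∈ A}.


A + A = {a + a' : a, a' ∈ A}; |A| = 7.
General bounds: 2|A| - 1 ≤ |A + A| ≤ |A|(|A|+1)/2, i.e. 13 ≤ |A + A| ≤ 28.
Lower bound 2|A|-1 is attained iff A is an arithmetic progression.
Enumerate sums a + a' for a ≤ a' (symmetric, so this suffices):
a = -5: -5+-5=-10, -5+-1=-6, -5+0=-5, -5+5=0, -5+7=2, -5+8=3, -5+12=7
a = -1: -1+-1=-2, -1+0=-1, -1+5=4, -1+7=6, -1+8=7, -1+12=11
a = 0: 0+0=0, 0+5=5, 0+7=7, 0+8=8, 0+12=12
a = 5: 5+5=10, 5+7=12, 5+8=13, 5+12=17
a = 7: 7+7=14, 7+8=15, 7+12=19
a = 8: 8+8=16, 8+12=20
a = 12: 12+12=24
Distinct sums: {-10, -6, -5, -2, -1, 0, 2, 3, 4, 5, 6, 7, 8, 10, 11, 12, 13, 14, 15, 16, 17, 19, 20, 24}
|A + A| = 24

|A + A| = 24


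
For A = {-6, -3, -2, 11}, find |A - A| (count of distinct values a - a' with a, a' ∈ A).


A - A = {a - a' : a, a' ∈ A}; |A| = 4.
Bounds: 2|A|-1 ≤ |A - A| ≤ |A|² - |A| + 1, i.e. 7 ≤ |A - A| ≤ 13.
Note: 0 ∈ A - A always (from a - a). The set is symmetric: if d ∈ A - A then -d ∈ A - A.
Enumerate nonzero differences d = a - a' with a > a' (then include -d):
Positive differences: {1, 3, 4, 13, 14, 17}
Full difference set: {0} ∪ (positive diffs) ∪ (negative diffs).
|A - A| = 1 + 2·6 = 13 (matches direct enumeration: 13).

|A - A| = 13


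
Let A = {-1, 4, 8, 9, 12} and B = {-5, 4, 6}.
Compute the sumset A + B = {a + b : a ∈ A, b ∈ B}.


A + B = {a + b : a ∈ A, b ∈ B}.
Enumerate all |A|·|B| = 5·3 = 15 pairs (a, b) and collect distinct sums.
a = -1: -1+-5=-6, -1+4=3, -1+6=5
a = 4: 4+-5=-1, 4+4=8, 4+6=10
a = 8: 8+-5=3, 8+4=12, 8+6=14
a = 9: 9+-5=4, 9+4=13, 9+6=15
a = 12: 12+-5=7, 12+4=16, 12+6=18
Collecting distinct sums: A + B = {-6, -1, 3, 4, 5, 7, 8, 10, 12, 13, 14, 15, 16, 18}
|A + B| = 14

A + B = {-6, -1, 3, 4, 5, 7, 8, 10, 12, 13, 14, 15, 16, 18}


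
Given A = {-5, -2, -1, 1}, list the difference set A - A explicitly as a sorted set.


A - A = {a - a' : a, a' ∈ A}.
Compute a - a' for each ordered pair (a, a'):
a = -5: -5--5=0, -5--2=-3, -5--1=-4, -5-1=-6
a = -2: -2--5=3, -2--2=0, -2--1=-1, -2-1=-3
a = -1: -1--5=4, -1--2=1, -1--1=0, -1-1=-2
a = 1: 1--5=6, 1--2=3, 1--1=2, 1-1=0
Collecting distinct values (and noting 0 appears from a-a):
A - A = {-6, -4, -3, -2, -1, 0, 1, 2, 3, 4, 6}
|A - A| = 11

A - A = {-6, -4, -3, -2, -1, 0, 1, 2, 3, 4, 6}


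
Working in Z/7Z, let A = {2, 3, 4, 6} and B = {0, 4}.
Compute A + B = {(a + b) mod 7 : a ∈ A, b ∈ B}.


Work in Z/7Z: reduce every sum a + b modulo 7.
Enumerate all 8 pairs:
a = 2: 2+0=2, 2+4=6
a = 3: 3+0=3, 3+4=0
a = 4: 4+0=4, 4+4=1
a = 6: 6+0=6, 6+4=3
Distinct residues collected: {0, 1, 2, 3, 4, 6}
|A + B| = 6 (out of 7 total residues).

A + B = {0, 1, 2, 3, 4, 6}


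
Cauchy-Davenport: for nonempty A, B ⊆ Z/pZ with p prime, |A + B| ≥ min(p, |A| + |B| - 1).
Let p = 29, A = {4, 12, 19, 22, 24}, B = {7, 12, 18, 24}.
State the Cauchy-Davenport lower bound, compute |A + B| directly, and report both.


Cauchy-Davenport: |A + B| ≥ min(p, |A| + |B| - 1) for A, B nonempty in Z/pZ.
|A| = 5, |B| = 4, p = 29.
CD lower bound = min(29, 5 + 4 - 1) = min(29, 8) = 8.
Compute A + B mod 29 directly:
a = 4: 4+7=11, 4+12=16, 4+18=22, 4+24=28
a = 12: 12+7=19, 12+12=24, 12+18=1, 12+24=7
a = 19: 19+7=26, 19+12=2, 19+18=8, 19+24=14
a = 22: 22+7=0, 22+12=5, 22+18=11, 22+24=17
a = 24: 24+7=2, 24+12=7, 24+18=13, 24+24=19
A + B = {0, 1, 2, 5, 7, 8, 11, 13, 14, 16, 17, 19, 22, 24, 26, 28}, so |A + B| = 16.
Verify: 16 ≥ 8? Yes ✓.

CD lower bound = 8, actual |A + B| = 16.


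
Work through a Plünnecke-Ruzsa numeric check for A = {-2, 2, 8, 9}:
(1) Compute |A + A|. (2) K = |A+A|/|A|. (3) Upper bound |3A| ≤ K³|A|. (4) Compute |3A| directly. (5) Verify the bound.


|A| = 4.
Step 1: Compute A + A by enumerating all 16 pairs.
A + A = {-4, 0, 4, 6, 7, 10, 11, 16, 17, 18}, so |A + A| = 10.
Step 2: Doubling constant K = |A + A|/|A| = 10/4 = 10/4 ≈ 2.5000.
Step 3: Plünnecke-Ruzsa gives |3A| ≤ K³·|A| = (2.5000)³ · 4 ≈ 62.5000.
Step 4: Compute 3A = A + A + A directly by enumerating all triples (a,b,c) ∈ A³; |3A| = 20.
Step 5: Check 20 ≤ 62.5000? Yes ✓.

K = 10/4, Plünnecke-Ruzsa bound K³|A| ≈ 62.5000, |3A| = 20, inequality holds.


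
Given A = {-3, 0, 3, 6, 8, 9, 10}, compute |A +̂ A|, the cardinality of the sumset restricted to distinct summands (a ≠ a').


Restricted sumset: A +̂ A = {a + a' : a ∈ A, a' ∈ A, a ≠ a'}.
Equivalently, take A + A and drop any sum 2a that is achievable ONLY as a + a for a ∈ A (i.e. sums representable only with equal summands).
Enumerate pairs (a, a') with a < a' (symmetric, so each unordered pair gives one sum; this covers all a ≠ a'):
  -3 + 0 = -3
  -3 + 3 = 0
  -3 + 6 = 3
  -3 + 8 = 5
  -3 + 9 = 6
  -3 + 10 = 7
  0 + 3 = 3
  0 + 6 = 6
  0 + 8 = 8
  0 + 9 = 9
  0 + 10 = 10
  3 + 6 = 9
  3 + 8 = 11
  3 + 9 = 12
  3 + 10 = 13
  6 + 8 = 14
  6 + 9 = 15
  6 + 10 = 16
  8 + 9 = 17
  8 + 10 = 18
  9 + 10 = 19
Collected distinct sums: {-3, 0, 3, 5, 6, 7, 8, 9, 10, 11, 12, 13, 14, 15, 16, 17, 18, 19}
|A +̂ A| = 18
(Reference bound: |A +̂ A| ≥ 2|A| - 3 for |A| ≥ 2, with |A| = 7 giving ≥ 11.)

|A +̂ A| = 18


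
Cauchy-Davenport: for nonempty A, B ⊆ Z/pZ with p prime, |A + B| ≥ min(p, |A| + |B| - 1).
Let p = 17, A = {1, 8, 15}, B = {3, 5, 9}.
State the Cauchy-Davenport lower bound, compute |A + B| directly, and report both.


Cauchy-Davenport: |A + B| ≥ min(p, |A| + |B| - 1) for A, B nonempty in Z/pZ.
|A| = 3, |B| = 3, p = 17.
CD lower bound = min(17, 3 + 3 - 1) = min(17, 5) = 5.
Compute A + B mod 17 directly:
a = 1: 1+3=4, 1+5=6, 1+9=10
a = 8: 8+3=11, 8+5=13, 8+9=0
a = 15: 15+3=1, 15+5=3, 15+9=7
A + B = {0, 1, 3, 4, 6, 7, 10, 11, 13}, so |A + B| = 9.
Verify: 9 ≥ 5? Yes ✓.

CD lower bound = 5, actual |A + B| = 9.


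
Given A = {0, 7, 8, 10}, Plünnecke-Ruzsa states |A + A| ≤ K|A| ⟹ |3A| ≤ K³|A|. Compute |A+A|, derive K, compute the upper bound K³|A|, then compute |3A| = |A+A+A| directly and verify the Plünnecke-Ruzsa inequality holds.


|A| = 4.
Step 1: Compute A + A by enumerating all 16 pairs.
A + A = {0, 7, 8, 10, 14, 15, 16, 17, 18, 20}, so |A + A| = 10.
Step 2: Doubling constant K = |A + A|/|A| = 10/4 = 10/4 ≈ 2.5000.
Step 3: Plünnecke-Ruzsa gives |3A| ≤ K³·|A| = (2.5000)³ · 4 ≈ 62.5000.
Step 4: Compute 3A = A + A + A directly by enumerating all triples (a,b,c) ∈ A³; |3A| = 19.
Step 5: Check 19 ≤ 62.5000? Yes ✓.

K = 10/4, Plünnecke-Ruzsa bound K³|A| ≈ 62.5000, |3A| = 19, inequality holds.


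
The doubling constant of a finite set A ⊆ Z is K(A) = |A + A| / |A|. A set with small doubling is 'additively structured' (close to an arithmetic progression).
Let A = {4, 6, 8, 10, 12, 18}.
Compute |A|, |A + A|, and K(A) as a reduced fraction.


|A| = 6.
Compute A + A by enumerating all 36 pairs.
A + A = {8, 10, 12, 14, 16, 18, 20, 22, 24, 26, 28, 30, 36}, so |A + A| = 13.
K = |A + A| / |A| = 13/6 (already in lowest terms) ≈ 2.1667.
Reference: AP of size 6 gives K = 11/6 ≈ 1.8333; a fully generic set of size 6 gives K ≈ 3.5000.

|A| = 6, |A + A| = 13, K = 13/6.


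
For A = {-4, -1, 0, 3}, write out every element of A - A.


A - A = {a - a' : a, a' ∈ A}.
Compute a - a' for each ordered pair (a, a'):
a = -4: -4--4=0, -4--1=-3, -4-0=-4, -4-3=-7
a = -1: -1--4=3, -1--1=0, -1-0=-1, -1-3=-4
a = 0: 0--4=4, 0--1=1, 0-0=0, 0-3=-3
a = 3: 3--4=7, 3--1=4, 3-0=3, 3-3=0
Collecting distinct values (and noting 0 appears from a-a):
A - A = {-7, -4, -3, -1, 0, 1, 3, 4, 7}
|A - A| = 9

A - A = {-7, -4, -3, -1, 0, 1, 3, 4, 7}


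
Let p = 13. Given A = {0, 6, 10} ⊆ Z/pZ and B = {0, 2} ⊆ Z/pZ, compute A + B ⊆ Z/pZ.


Work in Z/13Z: reduce every sum a + b modulo 13.
Enumerate all 6 pairs:
a = 0: 0+0=0, 0+2=2
a = 6: 6+0=6, 6+2=8
a = 10: 10+0=10, 10+2=12
Distinct residues collected: {0, 2, 6, 8, 10, 12}
|A + B| = 6 (out of 13 total residues).

A + B = {0, 2, 6, 8, 10, 12}


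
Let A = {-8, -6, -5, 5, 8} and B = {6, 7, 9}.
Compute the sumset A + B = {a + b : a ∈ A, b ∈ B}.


A + B = {a + b : a ∈ A, b ∈ B}.
Enumerate all |A|·|B| = 5·3 = 15 pairs (a, b) and collect distinct sums.
a = -8: -8+6=-2, -8+7=-1, -8+9=1
a = -6: -6+6=0, -6+7=1, -6+9=3
a = -5: -5+6=1, -5+7=2, -5+9=4
a = 5: 5+6=11, 5+7=12, 5+9=14
a = 8: 8+6=14, 8+7=15, 8+9=17
Collecting distinct sums: A + B = {-2, -1, 0, 1, 2, 3, 4, 11, 12, 14, 15, 17}
|A + B| = 12

A + B = {-2, -1, 0, 1, 2, 3, 4, 11, 12, 14, 15, 17}


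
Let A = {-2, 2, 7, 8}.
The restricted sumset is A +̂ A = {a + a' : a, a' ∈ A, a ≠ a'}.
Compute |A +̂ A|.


Restricted sumset: A +̂ A = {a + a' : a ∈ A, a' ∈ A, a ≠ a'}.
Equivalently, take A + A and drop any sum 2a that is achievable ONLY as a + a for a ∈ A (i.e. sums representable only with equal summands).
Enumerate pairs (a, a') with a < a' (symmetric, so each unordered pair gives one sum; this covers all a ≠ a'):
  -2 + 2 = 0
  -2 + 7 = 5
  -2 + 8 = 6
  2 + 7 = 9
  2 + 8 = 10
  7 + 8 = 15
Collected distinct sums: {0, 5, 6, 9, 10, 15}
|A +̂ A| = 6
(Reference bound: |A +̂ A| ≥ 2|A| - 3 for |A| ≥ 2, with |A| = 4 giving ≥ 5.)

|A +̂ A| = 6


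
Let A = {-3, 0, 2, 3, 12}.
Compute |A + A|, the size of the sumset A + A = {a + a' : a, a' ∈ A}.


A + A = {a + a' : a, a' ∈ A}; |A| = 5.
General bounds: 2|A| - 1 ≤ |A + A| ≤ |A|(|A|+1)/2, i.e. 9 ≤ |A + A| ≤ 15.
Lower bound 2|A|-1 is attained iff A is an arithmetic progression.
Enumerate sums a + a' for a ≤ a' (symmetric, so this suffices):
a = -3: -3+-3=-6, -3+0=-3, -3+2=-1, -3+3=0, -3+12=9
a = 0: 0+0=0, 0+2=2, 0+3=3, 0+12=12
a = 2: 2+2=4, 2+3=5, 2+12=14
a = 3: 3+3=6, 3+12=15
a = 12: 12+12=24
Distinct sums: {-6, -3, -1, 0, 2, 3, 4, 5, 6, 9, 12, 14, 15, 24}
|A + A| = 14

|A + A| = 14


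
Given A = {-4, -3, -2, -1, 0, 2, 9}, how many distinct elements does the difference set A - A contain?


A - A = {a - a' : a, a' ∈ A}; |A| = 7.
Bounds: 2|A|-1 ≤ |A - A| ≤ |A|² - |A| + 1, i.e. 13 ≤ |A - A| ≤ 43.
Note: 0 ∈ A - A always (from a - a). The set is symmetric: if d ∈ A - A then -d ∈ A - A.
Enumerate nonzero differences d = a - a' with a > a' (then include -d):
Positive differences: {1, 2, 3, 4, 5, 6, 7, 9, 10, 11, 12, 13}
Full difference set: {0} ∪ (positive diffs) ∪ (negative diffs).
|A - A| = 1 + 2·12 = 25 (matches direct enumeration: 25).

|A - A| = 25


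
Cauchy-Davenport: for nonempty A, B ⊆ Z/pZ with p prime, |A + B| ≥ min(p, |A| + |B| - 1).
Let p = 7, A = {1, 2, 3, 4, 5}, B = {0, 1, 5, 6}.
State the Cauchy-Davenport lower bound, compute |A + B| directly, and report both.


Cauchy-Davenport: |A + B| ≥ min(p, |A| + |B| - 1) for A, B nonempty in Z/pZ.
|A| = 5, |B| = 4, p = 7.
CD lower bound = min(7, 5 + 4 - 1) = min(7, 8) = 7.
Compute A + B mod 7 directly:
a = 1: 1+0=1, 1+1=2, 1+5=6, 1+6=0
a = 2: 2+0=2, 2+1=3, 2+5=0, 2+6=1
a = 3: 3+0=3, 3+1=4, 3+5=1, 3+6=2
a = 4: 4+0=4, 4+1=5, 4+5=2, 4+6=3
a = 5: 5+0=5, 5+1=6, 5+5=3, 5+6=4
A + B = {0, 1, 2, 3, 4, 5, 6}, so |A + B| = 7.
Verify: 7 ≥ 7? Yes ✓.

CD lower bound = 7, actual |A + B| = 7.


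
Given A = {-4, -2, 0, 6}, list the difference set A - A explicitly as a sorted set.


A - A = {a - a' : a, a' ∈ A}.
Compute a - a' for each ordered pair (a, a'):
a = -4: -4--4=0, -4--2=-2, -4-0=-4, -4-6=-10
a = -2: -2--4=2, -2--2=0, -2-0=-2, -2-6=-8
a = 0: 0--4=4, 0--2=2, 0-0=0, 0-6=-6
a = 6: 6--4=10, 6--2=8, 6-0=6, 6-6=0
Collecting distinct values (and noting 0 appears from a-a):
A - A = {-10, -8, -6, -4, -2, 0, 2, 4, 6, 8, 10}
|A - A| = 11

A - A = {-10, -8, -6, -4, -2, 0, 2, 4, 6, 8, 10}


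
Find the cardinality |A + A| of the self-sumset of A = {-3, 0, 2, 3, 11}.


A + A = {a + a' : a, a' ∈ A}; |A| = 5.
General bounds: 2|A| - 1 ≤ |A + A| ≤ |A|(|A|+1)/2, i.e. 9 ≤ |A + A| ≤ 15.
Lower bound 2|A|-1 is attained iff A is an arithmetic progression.
Enumerate sums a + a' for a ≤ a' (symmetric, so this suffices):
a = -3: -3+-3=-6, -3+0=-3, -3+2=-1, -3+3=0, -3+11=8
a = 0: 0+0=0, 0+2=2, 0+3=3, 0+11=11
a = 2: 2+2=4, 2+3=5, 2+11=13
a = 3: 3+3=6, 3+11=14
a = 11: 11+11=22
Distinct sums: {-6, -3, -1, 0, 2, 3, 4, 5, 6, 8, 11, 13, 14, 22}
|A + A| = 14

|A + A| = 14


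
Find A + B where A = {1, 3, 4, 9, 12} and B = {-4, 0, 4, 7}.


A + B = {a + b : a ∈ A, b ∈ B}.
Enumerate all |A|·|B| = 5·4 = 20 pairs (a, b) and collect distinct sums.
a = 1: 1+-4=-3, 1+0=1, 1+4=5, 1+7=8
a = 3: 3+-4=-1, 3+0=3, 3+4=7, 3+7=10
a = 4: 4+-4=0, 4+0=4, 4+4=8, 4+7=11
a = 9: 9+-4=5, 9+0=9, 9+4=13, 9+7=16
a = 12: 12+-4=8, 12+0=12, 12+4=16, 12+7=19
Collecting distinct sums: A + B = {-3, -1, 0, 1, 3, 4, 5, 7, 8, 9, 10, 11, 12, 13, 16, 19}
|A + B| = 16

A + B = {-3, -1, 0, 1, 3, 4, 5, 7, 8, 9, 10, 11, 12, 13, 16, 19}


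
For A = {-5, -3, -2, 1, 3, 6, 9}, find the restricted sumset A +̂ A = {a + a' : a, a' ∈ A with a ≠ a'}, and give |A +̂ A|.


Restricted sumset: A +̂ A = {a + a' : a ∈ A, a' ∈ A, a ≠ a'}.
Equivalently, take A + A and drop any sum 2a that is achievable ONLY as a + a for a ∈ A (i.e. sums representable only with equal summands).
Enumerate pairs (a, a') with a < a' (symmetric, so each unordered pair gives one sum; this covers all a ≠ a'):
  -5 + -3 = -8
  -5 + -2 = -7
  -5 + 1 = -4
  -5 + 3 = -2
  -5 + 6 = 1
  -5 + 9 = 4
  -3 + -2 = -5
  -3 + 1 = -2
  -3 + 3 = 0
  -3 + 6 = 3
  -3 + 9 = 6
  -2 + 1 = -1
  -2 + 3 = 1
  -2 + 6 = 4
  -2 + 9 = 7
  1 + 3 = 4
  1 + 6 = 7
  1 + 9 = 10
  3 + 6 = 9
  3 + 9 = 12
  6 + 9 = 15
Collected distinct sums: {-8, -7, -5, -4, -2, -1, 0, 1, 3, 4, 6, 7, 9, 10, 12, 15}
|A +̂ A| = 16
(Reference bound: |A +̂ A| ≥ 2|A| - 3 for |A| ≥ 2, with |A| = 7 giving ≥ 11.)

|A +̂ A| = 16


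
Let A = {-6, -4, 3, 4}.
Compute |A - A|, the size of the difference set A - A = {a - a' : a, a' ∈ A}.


A - A = {a - a' : a, a' ∈ A}; |A| = 4.
Bounds: 2|A|-1 ≤ |A - A| ≤ |A|² - |A| + 1, i.e. 7 ≤ |A - A| ≤ 13.
Note: 0 ∈ A - A always (from a - a). The set is symmetric: if d ∈ A - A then -d ∈ A - A.
Enumerate nonzero differences d = a - a' with a > a' (then include -d):
Positive differences: {1, 2, 7, 8, 9, 10}
Full difference set: {0} ∪ (positive diffs) ∪ (negative diffs).
|A - A| = 1 + 2·6 = 13 (matches direct enumeration: 13).

|A - A| = 13


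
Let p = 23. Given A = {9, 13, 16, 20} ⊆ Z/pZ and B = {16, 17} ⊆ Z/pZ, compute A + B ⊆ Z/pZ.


Work in Z/23Z: reduce every sum a + b modulo 23.
Enumerate all 8 pairs:
a = 9: 9+16=2, 9+17=3
a = 13: 13+16=6, 13+17=7
a = 16: 16+16=9, 16+17=10
a = 20: 20+16=13, 20+17=14
Distinct residues collected: {2, 3, 6, 7, 9, 10, 13, 14}
|A + B| = 8 (out of 23 total residues).

A + B = {2, 3, 6, 7, 9, 10, 13, 14}


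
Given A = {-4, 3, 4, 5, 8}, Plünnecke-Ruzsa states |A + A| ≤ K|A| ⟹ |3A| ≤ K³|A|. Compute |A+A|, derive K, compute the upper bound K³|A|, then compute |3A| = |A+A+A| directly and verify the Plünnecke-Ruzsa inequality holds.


|A| = 5.
Step 1: Compute A + A by enumerating all 25 pairs.
A + A = {-8, -1, 0, 1, 4, 6, 7, 8, 9, 10, 11, 12, 13, 16}, so |A + A| = 14.
Step 2: Doubling constant K = |A + A|/|A| = 14/5 = 14/5 ≈ 2.8000.
Step 3: Plünnecke-Ruzsa gives |3A| ≤ K³·|A| = (2.8000)³ · 5 ≈ 109.7600.
Step 4: Compute 3A = A + A + A directly by enumerating all triples (a,b,c) ∈ A³; |3A| = 26.
Step 5: Check 26 ≤ 109.7600? Yes ✓.

K = 14/5, Plünnecke-Ruzsa bound K³|A| ≈ 109.7600, |3A| = 26, inequality holds.


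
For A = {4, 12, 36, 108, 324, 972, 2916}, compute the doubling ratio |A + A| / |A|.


|A| = 7.
Compute A + A by enumerating all 49 pairs.
A + A = {8, 16, 24, 40, 48, 72, 112, 120, 144, 216, 328, 336, 360, 432, 648, 976, 984, 1008, 1080, 1296, 1944, 2920, 2928, 2952, 3024, 3240, 3888, 5832}, so |A + A| = 28.
K = |A + A| / |A| = 28/7 = 4/1 ≈ 4.0000.
Reference: AP of size 7 gives K = 13/7 ≈ 1.8571; a fully generic set of size 7 gives K ≈ 4.0000.

|A| = 7, |A + A| = 28, K = 28/7 = 4/1.


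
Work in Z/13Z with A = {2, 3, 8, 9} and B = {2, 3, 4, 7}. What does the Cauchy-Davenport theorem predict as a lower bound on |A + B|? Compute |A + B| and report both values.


Cauchy-Davenport: |A + B| ≥ min(p, |A| + |B| - 1) for A, B nonempty in Z/pZ.
|A| = 4, |B| = 4, p = 13.
CD lower bound = min(13, 4 + 4 - 1) = min(13, 7) = 7.
Compute A + B mod 13 directly:
a = 2: 2+2=4, 2+3=5, 2+4=6, 2+7=9
a = 3: 3+2=5, 3+3=6, 3+4=7, 3+7=10
a = 8: 8+2=10, 8+3=11, 8+4=12, 8+7=2
a = 9: 9+2=11, 9+3=12, 9+4=0, 9+7=3
A + B = {0, 2, 3, 4, 5, 6, 7, 9, 10, 11, 12}, so |A + B| = 11.
Verify: 11 ≥ 7? Yes ✓.

CD lower bound = 7, actual |A + B| = 11.


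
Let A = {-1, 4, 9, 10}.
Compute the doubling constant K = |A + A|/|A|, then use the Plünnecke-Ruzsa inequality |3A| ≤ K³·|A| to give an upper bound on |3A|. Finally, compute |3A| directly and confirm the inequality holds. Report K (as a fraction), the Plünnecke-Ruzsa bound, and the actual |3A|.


|A| = 4.
Step 1: Compute A + A by enumerating all 16 pairs.
A + A = {-2, 3, 8, 9, 13, 14, 18, 19, 20}, so |A + A| = 9.
Step 2: Doubling constant K = |A + A|/|A| = 9/4 = 9/4 ≈ 2.2500.
Step 3: Plünnecke-Ruzsa gives |3A| ≤ K³·|A| = (2.2500)³ · 4 ≈ 45.5625.
Step 4: Compute 3A = A + A + A directly by enumerating all triples (a,b,c) ∈ A³; |3A| = 16.
Step 5: Check 16 ≤ 45.5625? Yes ✓.

K = 9/4, Plünnecke-Ruzsa bound K³|A| ≈ 45.5625, |3A| = 16, inequality holds.


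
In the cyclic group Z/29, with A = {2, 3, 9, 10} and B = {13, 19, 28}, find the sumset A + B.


Work in Z/29Z: reduce every sum a + b modulo 29.
Enumerate all 12 pairs:
a = 2: 2+13=15, 2+19=21, 2+28=1
a = 3: 3+13=16, 3+19=22, 3+28=2
a = 9: 9+13=22, 9+19=28, 9+28=8
a = 10: 10+13=23, 10+19=0, 10+28=9
Distinct residues collected: {0, 1, 2, 8, 9, 15, 16, 21, 22, 23, 28}
|A + B| = 11 (out of 29 total residues).

A + B = {0, 1, 2, 8, 9, 15, 16, 21, 22, 23, 28}


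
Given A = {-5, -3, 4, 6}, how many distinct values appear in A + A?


A + A = {a + a' : a, a' ∈ A}; |A| = 4.
General bounds: 2|A| - 1 ≤ |A + A| ≤ |A|(|A|+1)/2, i.e. 7 ≤ |A + A| ≤ 10.
Lower bound 2|A|-1 is attained iff A is an arithmetic progression.
Enumerate sums a + a' for a ≤ a' (symmetric, so this suffices):
a = -5: -5+-5=-10, -5+-3=-8, -5+4=-1, -5+6=1
a = -3: -3+-3=-6, -3+4=1, -3+6=3
a = 4: 4+4=8, 4+6=10
a = 6: 6+6=12
Distinct sums: {-10, -8, -6, -1, 1, 3, 8, 10, 12}
|A + A| = 9

|A + A| = 9


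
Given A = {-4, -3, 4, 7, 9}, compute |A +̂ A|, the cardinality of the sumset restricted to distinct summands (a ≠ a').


Restricted sumset: A +̂ A = {a + a' : a ∈ A, a' ∈ A, a ≠ a'}.
Equivalently, take A + A and drop any sum 2a that is achievable ONLY as a + a for a ∈ A (i.e. sums representable only with equal summands).
Enumerate pairs (a, a') with a < a' (symmetric, so each unordered pair gives one sum; this covers all a ≠ a'):
  -4 + -3 = -7
  -4 + 4 = 0
  -4 + 7 = 3
  -4 + 9 = 5
  -3 + 4 = 1
  -3 + 7 = 4
  -3 + 9 = 6
  4 + 7 = 11
  4 + 9 = 13
  7 + 9 = 16
Collected distinct sums: {-7, 0, 1, 3, 4, 5, 6, 11, 13, 16}
|A +̂ A| = 10
(Reference bound: |A +̂ A| ≥ 2|A| - 3 for |A| ≥ 2, with |A| = 5 giving ≥ 7.)

|A +̂ A| = 10


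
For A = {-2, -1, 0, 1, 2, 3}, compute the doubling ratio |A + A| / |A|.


|A| = 6.
Compute A + A by enumerating all 36 pairs.
A + A = {-4, -3, -2, -1, 0, 1, 2, 3, 4, 5, 6}, so |A + A| = 11.
K = |A + A| / |A| = 11/6 (already in lowest terms) ≈ 1.8333.
Reference: AP of size 6 gives K = 11/6 ≈ 1.8333; a fully generic set of size 6 gives K ≈ 3.5000.

|A| = 6, |A + A| = 11, K = 11/6.


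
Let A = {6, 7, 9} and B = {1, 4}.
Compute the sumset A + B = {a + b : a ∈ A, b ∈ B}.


A + B = {a + b : a ∈ A, b ∈ B}.
Enumerate all |A|·|B| = 3·2 = 6 pairs (a, b) and collect distinct sums.
a = 6: 6+1=7, 6+4=10
a = 7: 7+1=8, 7+4=11
a = 9: 9+1=10, 9+4=13
Collecting distinct sums: A + B = {7, 8, 10, 11, 13}
|A + B| = 5

A + B = {7, 8, 10, 11, 13}


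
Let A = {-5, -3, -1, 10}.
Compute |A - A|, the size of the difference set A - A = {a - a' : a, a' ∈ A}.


A - A = {a - a' : a, a' ∈ A}; |A| = 4.
Bounds: 2|A|-1 ≤ |A - A| ≤ |A|² - |A| + 1, i.e. 7 ≤ |A - A| ≤ 13.
Note: 0 ∈ A - A always (from a - a). The set is symmetric: if d ∈ A - A then -d ∈ A - A.
Enumerate nonzero differences d = a - a' with a > a' (then include -d):
Positive differences: {2, 4, 11, 13, 15}
Full difference set: {0} ∪ (positive diffs) ∪ (negative diffs).
|A - A| = 1 + 2·5 = 11 (matches direct enumeration: 11).

|A - A| = 11


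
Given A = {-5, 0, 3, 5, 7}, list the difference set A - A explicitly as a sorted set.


A - A = {a - a' : a, a' ∈ A}.
Compute a - a' for each ordered pair (a, a'):
a = -5: -5--5=0, -5-0=-5, -5-3=-8, -5-5=-10, -5-7=-12
a = 0: 0--5=5, 0-0=0, 0-3=-3, 0-5=-5, 0-7=-7
a = 3: 3--5=8, 3-0=3, 3-3=0, 3-5=-2, 3-7=-4
a = 5: 5--5=10, 5-0=5, 5-3=2, 5-5=0, 5-7=-2
a = 7: 7--5=12, 7-0=7, 7-3=4, 7-5=2, 7-7=0
Collecting distinct values (and noting 0 appears from a-a):
A - A = {-12, -10, -8, -7, -5, -4, -3, -2, 0, 2, 3, 4, 5, 7, 8, 10, 12}
|A - A| = 17

A - A = {-12, -10, -8, -7, -5, -4, -3, -2, 0, 2, 3, 4, 5, 7, 8, 10, 12}


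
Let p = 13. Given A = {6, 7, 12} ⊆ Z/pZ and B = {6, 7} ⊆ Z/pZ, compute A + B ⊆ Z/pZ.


Work in Z/13Z: reduce every sum a + b modulo 13.
Enumerate all 6 pairs:
a = 6: 6+6=12, 6+7=0
a = 7: 7+6=0, 7+7=1
a = 12: 12+6=5, 12+7=6
Distinct residues collected: {0, 1, 5, 6, 12}
|A + B| = 5 (out of 13 total residues).

A + B = {0, 1, 5, 6, 12}


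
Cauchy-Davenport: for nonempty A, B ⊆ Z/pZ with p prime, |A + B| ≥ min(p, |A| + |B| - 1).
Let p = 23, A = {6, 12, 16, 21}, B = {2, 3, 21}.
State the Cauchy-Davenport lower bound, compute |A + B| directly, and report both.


Cauchy-Davenport: |A + B| ≥ min(p, |A| + |B| - 1) for A, B nonempty in Z/pZ.
|A| = 4, |B| = 3, p = 23.
CD lower bound = min(23, 4 + 3 - 1) = min(23, 6) = 6.
Compute A + B mod 23 directly:
a = 6: 6+2=8, 6+3=9, 6+21=4
a = 12: 12+2=14, 12+3=15, 12+21=10
a = 16: 16+2=18, 16+3=19, 16+21=14
a = 21: 21+2=0, 21+3=1, 21+21=19
A + B = {0, 1, 4, 8, 9, 10, 14, 15, 18, 19}, so |A + B| = 10.
Verify: 10 ≥ 6? Yes ✓.

CD lower bound = 6, actual |A + B| = 10.


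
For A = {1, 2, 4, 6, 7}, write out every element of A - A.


A - A = {a - a' : a, a' ∈ A}.
Compute a - a' for each ordered pair (a, a'):
a = 1: 1-1=0, 1-2=-1, 1-4=-3, 1-6=-5, 1-7=-6
a = 2: 2-1=1, 2-2=0, 2-4=-2, 2-6=-4, 2-7=-5
a = 4: 4-1=3, 4-2=2, 4-4=0, 4-6=-2, 4-7=-3
a = 6: 6-1=5, 6-2=4, 6-4=2, 6-6=0, 6-7=-1
a = 7: 7-1=6, 7-2=5, 7-4=3, 7-6=1, 7-7=0
Collecting distinct values (and noting 0 appears from a-a):
A - A = {-6, -5, -4, -3, -2, -1, 0, 1, 2, 3, 4, 5, 6}
|A - A| = 13

A - A = {-6, -5, -4, -3, -2, -1, 0, 1, 2, 3, 4, 5, 6}


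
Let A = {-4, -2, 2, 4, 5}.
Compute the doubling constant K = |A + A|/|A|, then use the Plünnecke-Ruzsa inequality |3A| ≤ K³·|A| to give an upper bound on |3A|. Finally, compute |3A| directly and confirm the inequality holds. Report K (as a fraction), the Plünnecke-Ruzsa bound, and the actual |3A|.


|A| = 5.
Step 1: Compute A + A by enumerating all 25 pairs.
A + A = {-8, -6, -4, -2, 0, 1, 2, 3, 4, 6, 7, 8, 9, 10}, so |A + A| = 14.
Step 2: Doubling constant K = |A + A|/|A| = 14/5 = 14/5 ≈ 2.8000.
Step 3: Plünnecke-Ruzsa gives |3A| ≤ K³·|A| = (2.8000)³ · 5 ≈ 109.7600.
Step 4: Compute 3A = A + A + A directly by enumerating all triples (a,b,c) ∈ A³; |3A| = 24.
Step 5: Check 24 ≤ 109.7600? Yes ✓.

K = 14/5, Plünnecke-Ruzsa bound K³|A| ≈ 109.7600, |3A| = 24, inequality holds.


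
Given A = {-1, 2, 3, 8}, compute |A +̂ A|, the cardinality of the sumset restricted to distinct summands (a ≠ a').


Restricted sumset: A +̂ A = {a + a' : a ∈ A, a' ∈ A, a ≠ a'}.
Equivalently, take A + A and drop any sum 2a that is achievable ONLY as a + a for a ∈ A (i.e. sums representable only with equal summands).
Enumerate pairs (a, a') with a < a' (symmetric, so each unordered pair gives one sum; this covers all a ≠ a'):
  -1 + 2 = 1
  -1 + 3 = 2
  -1 + 8 = 7
  2 + 3 = 5
  2 + 8 = 10
  3 + 8 = 11
Collected distinct sums: {1, 2, 5, 7, 10, 11}
|A +̂ A| = 6
(Reference bound: |A +̂ A| ≥ 2|A| - 3 for |A| ≥ 2, with |A| = 4 giving ≥ 5.)

|A +̂ A| = 6


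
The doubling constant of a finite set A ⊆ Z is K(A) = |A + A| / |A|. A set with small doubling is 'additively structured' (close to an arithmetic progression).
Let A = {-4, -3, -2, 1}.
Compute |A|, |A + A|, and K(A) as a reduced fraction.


|A| = 4.
Compute A + A by enumerating all 16 pairs.
A + A = {-8, -7, -6, -5, -4, -3, -2, -1, 2}, so |A + A| = 9.
K = |A + A| / |A| = 9/4 (already in lowest terms) ≈ 2.2500.
Reference: AP of size 4 gives K = 7/4 ≈ 1.7500; a fully generic set of size 4 gives K ≈ 2.5000.

|A| = 4, |A + A| = 9, K = 9/4.


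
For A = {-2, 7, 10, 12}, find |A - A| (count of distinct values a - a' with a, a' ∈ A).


A - A = {a - a' : a, a' ∈ A}; |A| = 4.
Bounds: 2|A|-1 ≤ |A - A| ≤ |A|² - |A| + 1, i.e. 7 ≤ |A - A| ≤ 13.
Note: 0 ∈ A - A always (from a - a). The set is symmetric: if d ∈ A - A then -d ∈ A - A.
Enumerate nonzero differences d = a - a' with a > a' (then include -d):
Positive differences: {2, 3, 5, 9, 12, 14}
Full difference set: {0} ∪ (positive diffs) ∪ (negative diffs).
|A - A| = 1 + 2·6 = 13 (matches direct enumeration: 13).

|A - A| = 13
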